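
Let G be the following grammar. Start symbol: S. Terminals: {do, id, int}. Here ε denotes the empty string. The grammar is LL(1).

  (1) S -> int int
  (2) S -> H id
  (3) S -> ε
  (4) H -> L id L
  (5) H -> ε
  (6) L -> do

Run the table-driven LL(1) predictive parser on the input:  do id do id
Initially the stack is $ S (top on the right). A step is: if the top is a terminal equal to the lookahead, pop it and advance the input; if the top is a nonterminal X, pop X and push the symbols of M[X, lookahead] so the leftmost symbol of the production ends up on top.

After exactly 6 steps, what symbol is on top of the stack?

do

     Stack         Input          Action
  1  $ S           do id do id $  expand S -> H id
  2  $ id H        do id do id $  expand H -> L id L
  3  $ id L id L   do id do id $  expand L -> do
  4  $ id L id do  do id do id $  match do
  5  $ id L id     id do id $     match id
  6  $ id L        do id $        expand L -> do
Stack after step 6: $ id do (top = do).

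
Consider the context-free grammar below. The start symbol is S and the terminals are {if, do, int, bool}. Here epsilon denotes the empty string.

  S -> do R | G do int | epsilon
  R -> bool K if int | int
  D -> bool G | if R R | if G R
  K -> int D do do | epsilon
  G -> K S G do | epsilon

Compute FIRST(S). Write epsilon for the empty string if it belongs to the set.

{epsilon, do, int}

FIRST(R) = {bool, int}
FIRST(D) = {bool, if}
FIRST(K) = {epsilon, int}
FIRST(S) = {epsilon, do, int}  (via G do int)
FIRST(G) = {epsilon, do, int}  (via K S G do)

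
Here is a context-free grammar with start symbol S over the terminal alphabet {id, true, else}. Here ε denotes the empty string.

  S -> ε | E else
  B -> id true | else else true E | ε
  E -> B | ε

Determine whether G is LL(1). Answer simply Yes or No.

FIRST(S) = {ε, else, id}
FIRST(B) = {ε, else, id}
FIRST(E) = {ε, else, id}
FOLLOW(S) = {$}
FOLLOW(B) = {else}
FOLLOW(E) = {else}
Cell M[B, else] receives both B -> else else true E and B -> ε — the grammar is not LL(1).

No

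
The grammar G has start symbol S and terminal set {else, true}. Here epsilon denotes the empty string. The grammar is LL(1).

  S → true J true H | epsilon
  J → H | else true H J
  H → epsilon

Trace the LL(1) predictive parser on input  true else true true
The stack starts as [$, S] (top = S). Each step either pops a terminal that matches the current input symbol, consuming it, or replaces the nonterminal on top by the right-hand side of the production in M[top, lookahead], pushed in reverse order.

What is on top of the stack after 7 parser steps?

H

step 1: stack=$ S  input=true else true true $  — expand S → true J true H
step 2: stack=$ H true J true  input=true else true true $  — match true
step 3: stack=$ H true J  input=else true true $  — expand J → else true H J
step 4: stack=$ H true J H true else  input=else true true $  — match else
step 5: stack=$ H true J H true  input=true true $  — match true
step 6: stack=$ H true J H  input=true $  — expand H → epsilon
step 7: stack=$ H true J  input=true $  — expand J → H
Stack after step 7: $ H true H (top = H).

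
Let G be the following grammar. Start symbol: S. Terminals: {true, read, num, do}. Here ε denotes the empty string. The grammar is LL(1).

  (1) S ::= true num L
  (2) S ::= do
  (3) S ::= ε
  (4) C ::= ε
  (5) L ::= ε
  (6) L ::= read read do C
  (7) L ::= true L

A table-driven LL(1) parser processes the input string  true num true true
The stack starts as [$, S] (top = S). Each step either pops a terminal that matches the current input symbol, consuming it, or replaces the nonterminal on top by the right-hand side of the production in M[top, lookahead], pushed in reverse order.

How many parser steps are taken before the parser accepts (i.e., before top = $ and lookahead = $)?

step 1: stack=$ S  input=true num true true $  — expand S ::= true num L
step 2: stack=$ L num true  input=true num true true $  — match true
step 3: stack=$ L num  input=num true true $  — match num
step 4: stack=$ L  input=true true $  — expand L ::= true L
step 5: stack=$ L true  input=true true $  — match true
step 6: stack=$ L  input=true $  — expand L ::= true L
step 7: stack=$ L true  input=true $  — match true
step 8: stack=$ L  input=$  — expand L ::= ε
Accept reached after 8 steps.

8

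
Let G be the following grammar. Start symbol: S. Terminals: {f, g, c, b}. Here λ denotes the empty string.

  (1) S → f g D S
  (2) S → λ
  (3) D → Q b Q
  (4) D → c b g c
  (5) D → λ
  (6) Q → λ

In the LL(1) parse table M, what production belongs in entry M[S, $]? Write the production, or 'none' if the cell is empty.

S → λ

FIRST(S) = {λ, f}
FIRST(Q) = {λ}
FIRST(D) = {λ, b, c}  (via Q b Q)
FOLLOW(S) includes $ since S is the start symbol.
FOLLOW(S): in S→f g D S, the suffix after S is empty (adds nothing new). Thus FOLLOW(S) = {$}.
For S → f g D S: FIRST(f g D S) = {f}, so it goes in M[S, t] for t ∈ {f}.
For S → λ: FIRST(λ) = {λ}, so it goes in M[S, t] for t ∈ {}; since λ ∈ FIRST, also for every t ∈ FOLLOW(S) = {$}.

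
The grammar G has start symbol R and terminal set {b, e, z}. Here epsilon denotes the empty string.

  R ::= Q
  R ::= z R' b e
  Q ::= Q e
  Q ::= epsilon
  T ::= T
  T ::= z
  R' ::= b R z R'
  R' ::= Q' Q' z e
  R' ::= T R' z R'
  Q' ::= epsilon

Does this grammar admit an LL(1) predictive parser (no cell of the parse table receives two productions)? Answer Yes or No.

FIRST(R) = {epsilon, e, z}
FIRST(Q) = {epsilon, e}
FIRST(T) = {z}
FIRST(R') = {b, z}
FIRST(Q') = {epsilon}
FOLLOW(R) = {$, z}
FOLLOW(Q) = {$, e, z}
FOLLOW(T) = {b, z}
FOLLOW(R') = {b, z}
FOLLOW(Q') = {z}
Cell M[Q, e] receives both Q ::= Q e and Q ::= epsilon — the grammar is not LL(1).

No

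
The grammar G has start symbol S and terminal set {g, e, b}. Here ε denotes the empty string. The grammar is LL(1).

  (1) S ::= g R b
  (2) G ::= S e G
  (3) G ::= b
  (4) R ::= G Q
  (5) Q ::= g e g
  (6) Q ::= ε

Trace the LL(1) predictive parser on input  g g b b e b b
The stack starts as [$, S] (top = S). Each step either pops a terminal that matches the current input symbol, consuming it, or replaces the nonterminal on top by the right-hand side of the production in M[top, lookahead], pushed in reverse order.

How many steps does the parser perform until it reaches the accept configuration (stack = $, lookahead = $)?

16

      Stack            Input            Action
   1  $ S              g g b b e b b $  expand S ::= g R b
   2  $ b R g          g g b b e b b $  match g
   3  $ b R            g b b e b b $    expand R ::= G Q
   4  $ b Q G          g b b e b b $    expand G ::= S e G
   5  $ b Q G e S      g b b e b b $    expand S ::= g R b
   6  $ b Q G e b R g  g b b e b b $    match g
   7  $ b Q G e b R    b b e b b $      expand R ::= G Q
   8  $ b Q G e b Q G  b b e b b $      expand G ::= b
   9  $ b Q G e b Q b  b b e b b $      match b
  10  $ b Q G e b Q    b e b b $        expand Q ::= ε
  11  $ b Q G e b      b e b b $        match b
  12  $ b Q G e        e b b $          match e
  13  $ b Q G          b b $            expand G ::= b
  14  $ b Q b          b b $            match b
  15  $ b Q            b $              expand Q ::= ε
  16  $ b              b $              match b
Accept reached after 16 steps.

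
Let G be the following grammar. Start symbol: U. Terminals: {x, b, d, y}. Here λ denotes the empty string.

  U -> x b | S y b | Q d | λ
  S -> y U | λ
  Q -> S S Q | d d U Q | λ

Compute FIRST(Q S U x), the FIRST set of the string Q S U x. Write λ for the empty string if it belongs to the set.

FIRST(S): from S->y U we get {y}; from S->λ we get {λ}. So FIRST(S) = {λ, y}.
FIRST(Q): from Q->S S Q we get {λ, d, y}; from Q->d d U Q we get {d}; from Q->λ we get {λ}. So FIRST(Q) = {λ, d, y}.
FIRST(U): from U->x b we get {x}; from U->S y b we get {y}; from U->Q d we get {d, y}; from U->λ we get {λ}. So FIRST(U) = {λ, d, x, y}.
FIRST(Q S U x): take FIRST of each symbol in turn, carrying on past any symbol whose FIRST contains λ; result {d, x, y}.

{d, x, y}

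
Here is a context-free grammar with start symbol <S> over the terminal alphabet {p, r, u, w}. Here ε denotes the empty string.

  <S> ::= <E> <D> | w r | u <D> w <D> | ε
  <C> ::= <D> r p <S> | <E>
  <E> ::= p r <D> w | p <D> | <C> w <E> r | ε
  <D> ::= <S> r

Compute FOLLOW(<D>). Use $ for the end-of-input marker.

FIRST(<S>) = {ε, p, r, u, w}  (via <E> <D>)
FIRST(<D>) = {p, r, u, w}  (via <S> r)
FIRST(<C>) = {ε, p, r, u, w}  (via <D> r p <S>, <E>)
FIRST(<E>) = {ε, p, r, u, w}  (via <C> w <E> r)
FOLLOW(<S>) includes $ since <S> is the start symbol.
FOLLOW(<C>): in <E>::=<C> w <E> r, <C> is followed by w <E> r with FIRST {w}. Thus FOLLOW(<C>) = {w}.
FOLLOW(<S>): in <C>::=<D> r p <S>, the suffix after <S> is empty, so FOLLOW(<S>) ⊇ FOLLOW(<C>) = {w}; in <D>::=<S> r, <S> is followed by r with FIRST {r}. Thus FOLLOW(<S>) = {$, r, w}.
FOLLOW(<E>): in <S>::=<E> <D>, <E> is followed by <D> with FIRST {p, r, u, w}; in <C>::=<E>, the suffix after <E> is empty, so FOLLOW(<E>) ⊇ FOLLOW(<C>) = {w}; in <E>::=<C> w <E> r, <E> is followed by r with FIRST {r}. Thus FOLLOW(<E>) = {p, r, u, w}.
FOLLOW(<D>): in <S>::=<E> <D>, the suffix after <D> is empty, so FOLLOW(<D>) ⊇ FOLLOW(<S>) = {$, r, w}; in <S>::=u <D> w <D> (occurrence 1), <D> is followed by w <D> with FIRST {w}; in <S>::=u <D> w <D> (occurrence 2), the suffix after <D> is empty, so FOLLOW(<D>) ⊇ FOLLOW(<S>) = {$, r, w}; in <C>::=<D> r p <S>, <D> is followed by r p <S> with FIRST {r}; in <E>::=p r <D> w, <D> is followed by w with FIRST {w}; in <E>::=p <D>, the suffix after <D> is empty, so FOLLOW(<D>) ⊇ FOLLOW(<E>) = {p, r, u, w}. Thus FOLLOW(<D>) = {$, p, r, u, w}.

{$, p, r, u, w}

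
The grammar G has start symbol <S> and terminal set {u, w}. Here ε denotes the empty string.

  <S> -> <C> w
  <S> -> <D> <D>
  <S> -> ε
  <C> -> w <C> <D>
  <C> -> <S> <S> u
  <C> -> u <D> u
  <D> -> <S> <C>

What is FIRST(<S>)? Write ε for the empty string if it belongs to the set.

{ε, u, w}

FIRST(<S>) = {ε, u, w}  (via <C> w, <D> <D>)
FIRST(<C>) = {u, w}  (via <S> <S> u)
FIRST(<D>) = {u, w}  (via <S> <C>)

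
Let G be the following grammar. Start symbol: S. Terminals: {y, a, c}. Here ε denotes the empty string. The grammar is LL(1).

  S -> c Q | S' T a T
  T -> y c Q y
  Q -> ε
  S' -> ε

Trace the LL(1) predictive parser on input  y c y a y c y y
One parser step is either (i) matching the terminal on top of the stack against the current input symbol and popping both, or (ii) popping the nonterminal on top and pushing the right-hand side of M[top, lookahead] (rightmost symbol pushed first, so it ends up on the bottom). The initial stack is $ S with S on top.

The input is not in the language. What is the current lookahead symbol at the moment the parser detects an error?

step 1: stack=$ S  input=y c y a y c y y $  — expand S -> S' T a T
step 2: stack=$ T a T S'  input=y c y a y c y y $  — expand S' -> ε
step 3: stack=$ T a T  input=y c y a y c y y $  — expand T -> y c Q y
step 4: stack=$ T a y Q c y  input=y c y a y c y y $  — match y
step 5: stack=$ T a y Q c  input=c y a y c y y $  — match c
step 6: stack=$ T a y Q  input=y a y c y y $  — expand Q -> ε
step 7: stack=$ T a y  input=y a y c y y $  — match y
step 8: stack=$ T a  input=a y c y y $  — match a
step 9: stack=$ T  input=y c y y $  — expand T -> y c Q y
step 10: stack=$ y Q c y  input=y c y y $  — match y
step 11: stack=$ y Q c  input=c y y $  — match c
step 12: stack=$ y Q  input=y y $  — expand Q -> ε
step 13: stack=$ y  input=y y $  — match y
step 14: stack=$  input=y $  — error: stack empty but input remains

y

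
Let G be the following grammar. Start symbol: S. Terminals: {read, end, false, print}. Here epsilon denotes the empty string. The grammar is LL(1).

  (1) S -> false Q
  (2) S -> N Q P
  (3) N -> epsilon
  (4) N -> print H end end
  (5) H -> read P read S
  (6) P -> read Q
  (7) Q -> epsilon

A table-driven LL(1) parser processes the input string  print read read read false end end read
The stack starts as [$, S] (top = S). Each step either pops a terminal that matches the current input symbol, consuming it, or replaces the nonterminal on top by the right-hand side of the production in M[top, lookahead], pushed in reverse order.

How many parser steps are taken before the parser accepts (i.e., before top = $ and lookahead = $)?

18

step 1: stack=$ S  input=print read read read false end end read $  — expand S -> N Q P
step 2: stack=$ P Q N  input=print read read read false end end read $  — expand N -> print H end end
step 3: stack=$ P Q end end H print  input=print read read read false end end read $  — match print
step 4: stack=$ P Q end end H  input=read read read false end end read $  — expand H -> read P read S
step 5: stack=$ P Q end end S read P read  input=read read read false end end read $  — match read
step 6: stack=$ P Q end end S read P  input=read read false end end read $  — expand P -> read Q
step 7: stack=$ P Q end end S read Q read  input=read read false end end read $  — match read
step 8: stack=$ P Q end end S read Q  input=read false end end read $  — expand Q -> epsilon
step 9: stack=$ P Q end end S read  input=read false end end read $  — match read
step 10: stack=$ P Q end end S  input=false end end read $  — expand S -> false Q
step 11: stack=$ P Q end end Q false  input=false end end read $  — match false
step 12: stack=$ P Q end end Q  input=end end read $  — expand Q -> epsilon
step 13: stack=$ P Q end end  input=end end read $  — match end
step 14: stack=$ P Q end  input=end read $  — match end
step 15: stack=$ P Q  input=read $  — expand Q -> epsilon
step 16: stack=$ P  input=read $  — expand P -> read Q
step 17: stack=$ Q read  input=read $  — match read
step 18: stack=$ Q  input=$  — expand Q -> epsilon
Accept reached after 18 steps.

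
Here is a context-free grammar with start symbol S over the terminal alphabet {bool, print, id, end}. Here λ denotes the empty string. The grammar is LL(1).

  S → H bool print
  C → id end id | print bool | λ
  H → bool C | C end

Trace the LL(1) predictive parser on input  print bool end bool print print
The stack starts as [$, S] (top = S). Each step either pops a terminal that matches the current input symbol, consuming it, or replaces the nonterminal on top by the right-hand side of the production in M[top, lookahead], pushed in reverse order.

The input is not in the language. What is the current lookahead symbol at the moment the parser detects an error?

     Stack                        Input                              Action
  1  $ S                          print bool end bool print print $  expand S → H bool print
  2  $ print bool H               print bool end bool print print $  expand H → C end
  3  $ print bool end C           print bool end bool print print $  expand C → print bool
  4  $ print bool end bool print  print bool end bool print print $  match print
  5  $ print bool end bool        bool end bool print print $        match bool
  6  $ print bool end             end bool print print $             match end
  7  $ print bool                 bool print print $                 match bool
  8  $ print                      print print $                      match print
  9  $                            print $                            error: stack empty but input remains

print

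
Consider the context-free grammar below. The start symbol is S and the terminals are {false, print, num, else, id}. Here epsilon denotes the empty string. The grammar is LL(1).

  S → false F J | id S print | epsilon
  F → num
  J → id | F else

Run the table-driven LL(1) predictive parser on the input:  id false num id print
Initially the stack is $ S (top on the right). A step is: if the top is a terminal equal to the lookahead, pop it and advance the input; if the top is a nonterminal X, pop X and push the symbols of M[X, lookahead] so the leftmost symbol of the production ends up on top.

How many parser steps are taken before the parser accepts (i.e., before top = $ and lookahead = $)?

     Stack              Input                    Action
  1  $ S                id false num id print $  expand S → id S print
  2  $ print S id       id false num id print $  match id
  3  $ print S          false num id print $     expand S → false F J
  4  $ print J F false  false num id print $     match false
  5  $ print J F        num id print $           expand F → num
  6  $ print J num      num id print $           match num
  7  $ print J          id print $               expand J → id
  8  $ print id         id print $               match id
  9  $ print            print $                  match print
Accept reached after 9 steps.

9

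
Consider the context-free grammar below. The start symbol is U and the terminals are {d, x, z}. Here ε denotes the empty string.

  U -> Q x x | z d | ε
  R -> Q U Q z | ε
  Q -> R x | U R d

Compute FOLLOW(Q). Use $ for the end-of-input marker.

FIRST(U) = {ε, d, x, z}  (via Q x x)
FIRST(R) = {ε, d, x, z}  (via Q U Q z)
FIRST(Q) = {d, x, z}  (via R x, U R d)
FOLLOW(U) includes $ since U is the start symbol.
FOLLOW(U): in R->Q U Q z, U is followed by Q z with FIRST {d, x, z}; in Q->U R d, U is followed by R d with FIRST {d, x, z}. Thus FOLLOW(U) = {$, d, x, z}.
FOLLOW(R): in Q->R x, R is followed by x with FIRST {x}; in Q->U R d, R is followed by d with FIRST {d}. Thus FOLLOW(R) = {d, x}.
FOLLOW(Q): in U->Q x x, Q is followed by x x with FIRST {x}; in R->Q U Q z (occurrence 1), Q is followed by U Q z with FIRST {d, x, z}; in R->Q U Q z (occurrence 2), Q is followed by z with FIRST {z}. Thus FOLLOW(Q) = {d, x, z}.

{d, x, z}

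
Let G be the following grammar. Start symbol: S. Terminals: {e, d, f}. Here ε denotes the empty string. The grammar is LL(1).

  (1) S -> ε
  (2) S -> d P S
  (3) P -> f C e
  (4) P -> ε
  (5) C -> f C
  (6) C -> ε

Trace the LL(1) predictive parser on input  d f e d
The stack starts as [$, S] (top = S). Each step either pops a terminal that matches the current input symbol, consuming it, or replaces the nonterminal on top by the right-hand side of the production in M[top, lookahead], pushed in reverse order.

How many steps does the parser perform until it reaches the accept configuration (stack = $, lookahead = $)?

step 1: stack=$ S  input=d f e d $  — expand S -> d P S
step 2: stack=$ S P d  input=d f e d $  — match d
step 3: stack=$ S P  input=f e d $  — expand P -> f C e
step 4: stack=$ S e C f  input=f e d $  — match f
step 5: stack=$ S e C  input=e d $  — expand C -> ε
step 6: stack=$ S e  input=e d $  — match e
step 7: stack=$ S  input=d $  — expand S -> d P S
step 8: stack=$ S P d  input=d $  — match d
step 9: stack=$ S P  input=$  — expand P -> ε
step 10: stack=$ S  input=$  — expand S -> ε
Accept reached after 10 steps.

10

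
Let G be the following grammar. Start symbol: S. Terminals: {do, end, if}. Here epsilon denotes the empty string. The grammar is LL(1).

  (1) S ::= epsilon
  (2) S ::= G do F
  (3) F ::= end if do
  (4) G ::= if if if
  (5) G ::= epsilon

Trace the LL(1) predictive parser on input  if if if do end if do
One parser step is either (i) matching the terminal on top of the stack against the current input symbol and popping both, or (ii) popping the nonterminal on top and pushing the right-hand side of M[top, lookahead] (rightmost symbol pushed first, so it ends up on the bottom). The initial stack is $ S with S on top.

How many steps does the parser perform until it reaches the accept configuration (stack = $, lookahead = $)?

10

step 1: stack=$ S  input=if if if do end if do $  — expand S ::= G do F
step 2: stack=$ F do G  input=if if if do end if do $  — expand G ::= if if if
step 3: stack=$ F do if if if  input=if if if do end if do $  — match if
step 4: stack=$ F do if if  input=if if do end if do $  — match if
step 5: stack=$ F do if  input=if do end if do $  — match if
step 6: stack=$ F do  input=do end if do $  — match do
step 7: stack=$ F  input=end if do $  — expand F ::= end if do
step 8: stack=$ do if end  input=end if do $  — match end
step 9: stack=$ do if  input=if do $  — match if
step 10: stack=$ do  input=do $  — match do
Accept reached after 10 steps.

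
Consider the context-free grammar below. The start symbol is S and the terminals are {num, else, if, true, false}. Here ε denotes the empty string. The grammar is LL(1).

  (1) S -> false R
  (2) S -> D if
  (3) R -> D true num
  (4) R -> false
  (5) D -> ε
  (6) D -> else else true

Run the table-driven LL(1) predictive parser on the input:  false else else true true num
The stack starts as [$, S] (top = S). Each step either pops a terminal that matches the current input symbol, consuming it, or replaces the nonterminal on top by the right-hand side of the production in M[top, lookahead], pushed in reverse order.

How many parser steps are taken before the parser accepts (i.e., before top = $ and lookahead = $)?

step 1: stack=$ S  input=false else else true true num $  — expand S -> false R
step 2: stack=$ R false  input=false else else true true num $  — match false
step 3: stack=$ R  input=else else true true num $  — expand R -> D true num
step 4: stack=$ num true D  input=else else true true num $  — expand D -> else else true
step 5: stack=$ num true true else else  input=else else true true num $  — match else
step 6: stack=$ num true true else  input=else true true num $  — match else
step 7: stack=$ num true true  input=true true num $  — match true
step 8: stack=$ num true  input=true num $  — match true
step 9: stack=$ num  input=num $  — match num
Accept reached after 9 steps.

9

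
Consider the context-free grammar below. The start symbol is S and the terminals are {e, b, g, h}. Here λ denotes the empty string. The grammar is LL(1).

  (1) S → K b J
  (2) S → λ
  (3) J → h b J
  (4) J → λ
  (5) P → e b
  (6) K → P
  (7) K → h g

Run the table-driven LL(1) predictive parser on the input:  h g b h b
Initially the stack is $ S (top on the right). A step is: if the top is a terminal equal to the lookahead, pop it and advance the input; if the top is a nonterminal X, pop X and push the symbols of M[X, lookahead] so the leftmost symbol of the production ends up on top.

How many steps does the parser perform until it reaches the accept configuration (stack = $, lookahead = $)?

9

step 1: stack=$ S  input=h g b h b $  — expand S → K b J
step 2: stack=$ J b K  input=h g b h b $  — expand K → h g
step 3: stack=$ J b g h  input=h g b h b $  — match h
step 4: stack=$ J b g  input=g b h b $  — match g
step 5: stack=$ J b  input=b h b $  — match b
step 6: stack=$ J  input=h b $  — expand J → h b J
step 7: stack=$ J b h  input=h b $  — match h
step 8: stack=$ J b  input=b $  — match b
step 9: stack=$ J  input=$  — expand J → λ
Accept reached after 9 steps.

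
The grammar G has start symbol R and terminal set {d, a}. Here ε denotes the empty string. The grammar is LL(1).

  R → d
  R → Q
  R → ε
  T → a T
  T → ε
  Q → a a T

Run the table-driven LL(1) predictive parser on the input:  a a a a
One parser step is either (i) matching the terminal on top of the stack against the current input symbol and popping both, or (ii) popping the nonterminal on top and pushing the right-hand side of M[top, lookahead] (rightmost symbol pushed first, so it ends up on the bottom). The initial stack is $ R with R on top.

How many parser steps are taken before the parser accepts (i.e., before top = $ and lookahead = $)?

9

     Stack    Input      Action
  1  $ R      a a a a $  expand R → Q
  2  $ Q      a a a a $  expand Q → a a T
  3  $ T a a  a a a a $  match a
  4  $ T a    a a a $    match a
  5  $ T      a a $      expand T → a T
  6  $ T a    a a $      match a
  7  $ T      a $        expand T → a T
  8  $ T a    a $        match a
  9  $ T      $          expand T → ε
Accept reached after 9 steps.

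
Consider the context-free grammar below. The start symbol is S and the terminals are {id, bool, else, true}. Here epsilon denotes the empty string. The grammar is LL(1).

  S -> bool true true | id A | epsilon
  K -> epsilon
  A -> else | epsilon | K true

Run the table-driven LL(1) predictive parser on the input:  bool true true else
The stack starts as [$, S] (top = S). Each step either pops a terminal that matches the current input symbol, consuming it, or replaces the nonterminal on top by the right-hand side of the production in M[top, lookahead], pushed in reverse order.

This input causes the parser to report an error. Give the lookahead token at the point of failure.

     Stack             Input                  Action
  1  $ S               bool true true else $  expand S -> bool true true
  2  $ true true bool  bool true true else $  match bool
  3  $ true true       true true else $       match true
  4  $ true            true else $            match true
  5  $                 else $                 error: stack empty but input remains

else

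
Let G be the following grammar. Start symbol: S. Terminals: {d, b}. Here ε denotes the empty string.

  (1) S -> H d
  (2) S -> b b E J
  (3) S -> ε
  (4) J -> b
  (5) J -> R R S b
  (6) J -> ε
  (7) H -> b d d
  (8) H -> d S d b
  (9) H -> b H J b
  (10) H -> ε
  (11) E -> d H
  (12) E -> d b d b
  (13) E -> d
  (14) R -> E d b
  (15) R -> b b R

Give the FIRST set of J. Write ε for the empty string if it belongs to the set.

{ε, b, d}

FIRST(H) = {ε, b, d}
FIRST(E) = {d}
FIRST(S) = {ε, b, d}  (via H d)
FIRST(R) = {b, d}  (via E d b)
FIRST(J) = {ε, b, d}  (via R R S b)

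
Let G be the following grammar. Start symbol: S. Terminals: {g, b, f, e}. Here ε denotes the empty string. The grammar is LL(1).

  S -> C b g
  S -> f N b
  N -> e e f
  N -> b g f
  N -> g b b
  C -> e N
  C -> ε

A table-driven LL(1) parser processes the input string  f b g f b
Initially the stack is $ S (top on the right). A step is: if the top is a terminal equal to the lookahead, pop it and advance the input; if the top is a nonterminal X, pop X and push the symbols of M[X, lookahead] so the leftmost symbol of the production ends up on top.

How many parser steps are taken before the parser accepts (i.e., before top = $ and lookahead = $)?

7

     Stack      Input        Action
  1  $ S        f b g f b $  expand S -> f N b
  2  $ b N f    f b g f b $  match f
  3  $ b N      b g f b $    expand N -> b g f
  4  $ b f g b  b g f b $    match b
  5  $ b f g    g f b $      match g
  6  $ b f      f b $        match f
  7  $ b        b $          match b
Accept reached after 7 steps.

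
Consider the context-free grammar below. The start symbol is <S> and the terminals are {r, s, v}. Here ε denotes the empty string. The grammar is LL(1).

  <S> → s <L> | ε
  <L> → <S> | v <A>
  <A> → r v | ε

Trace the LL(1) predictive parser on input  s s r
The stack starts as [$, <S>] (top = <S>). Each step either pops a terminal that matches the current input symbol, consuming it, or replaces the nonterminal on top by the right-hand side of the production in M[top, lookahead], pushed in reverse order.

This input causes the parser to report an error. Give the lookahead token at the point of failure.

     Stack    Input    Action
  1  $ <S>    s s r $  expand <S> → s <L>
  2  $ <L> s  s s r $  match s
  3  $ <L>    s r $    expand <L> → <S>
  4  $ <S>    s r $    expand <S> → s <L>
  5  $ <L> s  s r $    match s
  6  $ <L>    r $      error: M[<L>, r] is empty

r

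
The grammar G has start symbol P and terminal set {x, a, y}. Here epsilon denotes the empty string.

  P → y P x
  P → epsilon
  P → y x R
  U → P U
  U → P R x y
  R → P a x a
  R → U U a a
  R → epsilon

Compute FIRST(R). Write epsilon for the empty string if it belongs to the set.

FIRST(P) = {epsilon, y}
FIRST(U) = {a, x, y}  (via P U, P R x y)
FIRST(R) = {epsilon, a, x, y}  (via P a x a, U U a a)

{epsilon, a, x, y}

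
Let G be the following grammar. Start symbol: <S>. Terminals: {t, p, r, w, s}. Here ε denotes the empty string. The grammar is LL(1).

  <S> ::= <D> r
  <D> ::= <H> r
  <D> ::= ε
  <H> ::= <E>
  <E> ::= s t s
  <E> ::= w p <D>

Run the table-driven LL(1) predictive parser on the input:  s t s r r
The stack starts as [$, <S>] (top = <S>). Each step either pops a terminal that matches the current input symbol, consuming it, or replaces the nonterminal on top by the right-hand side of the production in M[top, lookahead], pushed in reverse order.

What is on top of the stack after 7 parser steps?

     Stack        Input        Action
  1  $ <S>        s t s r r $  expand <S> ::= <D> r
  2  $ r <D>      s t s r r $  expand <D> ::= <H> r
  3  $ r r <H>    s t s r r $  expand <H> ::= <E>
  4  $ r r <E>    s t s r r $  expand <E> ::= s t s
  5  $ r r s t s  s t s r r $  match s
  6  $ r r s t    t s r r $    match t
  7  $ r r s      s r r $      match s
Stack after step 7: $ r r (top = r).

r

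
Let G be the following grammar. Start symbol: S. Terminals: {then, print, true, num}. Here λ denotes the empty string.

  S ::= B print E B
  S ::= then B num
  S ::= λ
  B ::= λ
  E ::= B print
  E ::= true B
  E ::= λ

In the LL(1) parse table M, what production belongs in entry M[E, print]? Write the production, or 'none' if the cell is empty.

E ::= B print

FIRST(B): from B::=λ we get {λ}. So FIRST(B) = {λ}.
FIRST(S): from S::=B print E B we get {print}; from S::=then B num we get {then}; from S::=λ we get {λ}. So FIRST(S) = {λ, print, then}.
FIRST(E): from E::=B print we get {print}; from E::=true B we get {true}; from E::=λ we get {λ}. So FIRST(E) = {λ, print, true}.
FOLLOW(S) includes $ since S is the start symbol.
FOLLOW(S): S appears on no right-hand side. Thus FOLLOW(S) = {$}.
FOLLOW(E): in S::=B print E B, E is followed by B with FIRST {λ}; in S::=B print E B, the suffix after E is nullable, so FOLLOW(E) ⊇ FOLLOW(S) = {$}. Thus FOLLOW(E) = {$}.
For E ::= B print: FIRST(B print) = {print}, so it goes in M[E, t] for t ∈ {print}.
For E ::= true B: FIRST(true B) = {true}, so it goes in M[E, t] for t ∈ {true}.
For E ::= λ: FIRST(λ) = {λ}, so it goes in M[E, t] for t ∈ {}; since λ ∈ FIRST, also for every t ∈ FOLLOW(E) = {$}.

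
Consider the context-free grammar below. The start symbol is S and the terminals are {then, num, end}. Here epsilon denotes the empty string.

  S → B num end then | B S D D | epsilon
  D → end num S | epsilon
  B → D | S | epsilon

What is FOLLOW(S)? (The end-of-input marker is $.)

{$, end, num}

FIRST(D) = {epsilon, end}
FIRST(S) = {epsilon, end, num}  (via B num end then, B S D D)
FIRST(B) = {epsilon, end, num}  (via D, S)
FOLLOW(S) includes $ since S is the start symbol.
FOLLOW(S): in S→B S D D, S is followed by D D with FIRST {epsilon, end}; in S→B S D D, the suffix after S is nullable (adds nothing new); in D→end num S, the suffix after S is empty, so FOLLOW(S) ⊇ FOLLOW(D) = {$, end, num}; in B→S, the suffix after S is empty, so FOLLOW(S) ⊇ FOLLOW(B) = {$, end, num}. Thus FOLLOW(S) = {$, end, num}.
FOLLOW(B): in S→B num end then, B is followed by num end then with FIRST {num}; in S→B S D D, B is followed by S D D with FIRST {epsilon, end, num}; in S→B S D D, the suffix after B is nullable, so FOLLOW(B) ⊇ FOLLOW(S) = {$, end, num}. Thus FOLLOW(B) = {$, end, num}.
FOLLOW(D): in S→B S D D (occurrence 1), D is followed by D with FIRST {epsilon, end}; in S→B S D D (occurrence 1), the suffix after D is nullable, so FOLLOW(D) ⊇ FOLLOW(S) = {$, end, num}; in S→B S D D (occurrence 2), the suffix after D is empty, so FOLLOW(D) ⊇ FOLLOW(S) = {$, end, num}; in B→D, the suffix after D is empty, so FOLLOW(D) ⊇ FOLLOW(B) = {$, end, num}. Thus FOLLOW(D) = {$, end, num}.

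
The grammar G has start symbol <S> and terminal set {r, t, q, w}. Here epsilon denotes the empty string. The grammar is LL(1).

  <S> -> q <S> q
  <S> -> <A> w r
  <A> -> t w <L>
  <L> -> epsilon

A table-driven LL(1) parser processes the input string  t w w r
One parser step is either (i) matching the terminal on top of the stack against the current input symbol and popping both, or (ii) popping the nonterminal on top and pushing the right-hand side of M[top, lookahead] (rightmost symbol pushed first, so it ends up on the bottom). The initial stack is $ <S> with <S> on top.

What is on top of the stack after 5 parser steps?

w

     Stack          Input      Action
  1  $ <S>          t w w r $  expand <S> -> <A> w r
  2  $ r w <A>      t w w r $  expand <A> -> t w <L>
  3  $ r w <L> w t  t w w r $  match t
  4  $ r w <L> w    w w r $    match w
  5  $ r w <L>      w r $      expand <L> -> epsilon
Stack after step 5: $ r w (top = w).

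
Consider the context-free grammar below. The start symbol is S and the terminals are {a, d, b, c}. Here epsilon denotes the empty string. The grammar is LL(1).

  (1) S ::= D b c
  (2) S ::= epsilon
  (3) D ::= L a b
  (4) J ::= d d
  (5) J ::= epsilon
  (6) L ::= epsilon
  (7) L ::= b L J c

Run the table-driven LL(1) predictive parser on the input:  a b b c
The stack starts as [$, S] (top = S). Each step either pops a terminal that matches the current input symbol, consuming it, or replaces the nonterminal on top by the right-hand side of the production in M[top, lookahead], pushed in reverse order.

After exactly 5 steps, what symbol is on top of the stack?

step 1: stack=$ S  input=a b b c $  — expand S ::= D b c
step 2: stack=$ c b D  input=a b b c $  — expand D ::= L a b
step 3: stack=$ c b b a L  input=a b b c $  — expand L ::= epsilon
step 4: stack=$ c b b a  input=a b b c $  — match a
step 5: stack=$ c b b  input=b b c $  — match b
Stack after step 5: $ c b (top = b).

b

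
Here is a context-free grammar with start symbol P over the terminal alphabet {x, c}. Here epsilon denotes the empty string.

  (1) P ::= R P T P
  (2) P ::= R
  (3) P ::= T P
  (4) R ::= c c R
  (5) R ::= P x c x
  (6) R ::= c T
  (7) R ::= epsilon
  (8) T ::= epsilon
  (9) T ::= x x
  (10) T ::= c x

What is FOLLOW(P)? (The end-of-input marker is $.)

FIRST(T): from T::=epsilon we get {epsilon}; from T::=x x we get {x}; from T::=c x we get {c}. So FIRST(T) = {epsilon, c, x}.
FIRST(P): from P::=R P T P we get {epsilon, c, x}; from P::=R we get {epsilon, c, x}; from P::=T P we get {epsilon, c, x}. So FIRST(P) = {epsilon, c, x}.
FIRST(R): from R::=c c R we get {c}; from R::=P x c x we get {c, x}; from R::=c T we get {c}; from R::=epsilon we get {epsilon}. So FIRST(R) = {epsilon, c, x}.
FOLLOW(P) includes $ since P is the start symbol.
FOLLOW(P): in P::=R P T P (occurrence 1), P is followed by T P with FIRST {epsilon, c, x}; in P::=R P T P (occurrence 1), the suffix after P is nullable (adds nothing new); in P::=R P T P (occurrence 2), the suffix after P is empty (adds nothing new); in P::=T P, the suffix after P is empty (adds nothing new); in R::=P x c x, P is followed by x c x with FIRST {x}. Thus FOLLOW(P) = {$, c, x}.
FOLLOW(R): in P::=R P T P, R is followed by P T P with FIRST {epsilon, c, x}; in P::=R P T P, the suffix after R is nullable, so FOLLOW(R) ⊇ FOLLOW(P) = {$, c, x}; in P::=R, the suffix after R is empty, so FOLLOW(R) ⊇ FOLLOW(P) = {$, c, x}; in R::=c c R, the suffix after R is empty (adds nothing new). Thus FOLLOW(R) = {$, c, x}.
FOLLOW(T): in P::=R P T P, T is followed by P with FIRST {epsilon, c, x}; in P::=R P T P, the suffix after T is nullable, so FOLLOW(T) ⊇ FOLLOW(P) = {$, c, x}; in P::=T P, T is followed by P with FIRST {epsilon, c, x}; in P::=T P, the suffix after T is nullable, so FOLLOW(T) ⊇ FOLLOW(P) = {$, c, x}; in R::=c T, the suffix after T is empty, so FOLLOW(T) ⊇ FOLLOW(R) = {$, c, x}. Thus FOLLOW(T) = {$, c, x}.

{$, c, x}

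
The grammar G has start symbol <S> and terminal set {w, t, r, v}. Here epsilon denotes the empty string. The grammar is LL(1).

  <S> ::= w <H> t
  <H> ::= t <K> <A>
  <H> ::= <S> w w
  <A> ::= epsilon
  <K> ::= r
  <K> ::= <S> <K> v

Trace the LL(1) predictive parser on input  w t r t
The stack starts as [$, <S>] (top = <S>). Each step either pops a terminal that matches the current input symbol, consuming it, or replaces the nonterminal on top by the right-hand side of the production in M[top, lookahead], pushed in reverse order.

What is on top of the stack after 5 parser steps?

step 1: stack=$ <S>  input=w t r t $  — expand <S> ::= w <H> t
step 2: stack=$ t <H> w  input=w t r t $  — match w
step 3: stack=$ t <H>  input=t r t $  — expand <H> ::= t <K> <A>
step 4: stack=$ t <A> <K> t  input=t r t $  — match t
step 5: stack=$ t <A> <K>  input=r t $  — expand <K> ::= r
Stack after step 5: $ t <A> r (top = r).

r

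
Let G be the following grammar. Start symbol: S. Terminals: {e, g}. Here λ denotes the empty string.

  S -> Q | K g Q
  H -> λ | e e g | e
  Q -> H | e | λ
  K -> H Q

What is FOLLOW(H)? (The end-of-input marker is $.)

{$, e, g}

FIRST(H) = {λ, e}
FIRST(Q) = {λ, e}  (via H)
FIRST(K) = {λ, e}  (via H Q)
FIRST(S) = {λ, e, g}  (via Q, K g Q)
FOLLOW(S) includes $ since S is the start symbol.
FOLLOW(S): S appears on no right-hand side. Thus FOLLOW(S) = {$}.
FOLLOW(K): in S->K g Q, K is followed by g Q with FIRST {g}. Thus FOLLOW(K) = {g}.
FOLLOW(Q): in S->Q, the suffix after Q is empty, so FOLLOW(Q) ⊇ FOLLOW(S) = {$}; in S->K g Q, the suffix after Q is empty, so FOLLOW(Q) ⊇ FOLLOW(S) = {$}; in K->H Q, the suffix after Q is empty, so FOLLOW(Q) ⊇ FOLLOW(K) = {g}. Thus FOLLOW(Q) = {$, g}.
FOLLOW(H): in Q->H, the suffix after H is empty, so FOLLOW(H) ⊇ FOLLOW(Q) = {$, g}; in K->H Q, H is followed by Q with FIRST {λ, e}; in K->H Q, the suffix after H is nullable, so FOLLOW(H) ⊇ FOLLOW(K) = {g}. Thus FOLLOW(H) = {$, e, g}.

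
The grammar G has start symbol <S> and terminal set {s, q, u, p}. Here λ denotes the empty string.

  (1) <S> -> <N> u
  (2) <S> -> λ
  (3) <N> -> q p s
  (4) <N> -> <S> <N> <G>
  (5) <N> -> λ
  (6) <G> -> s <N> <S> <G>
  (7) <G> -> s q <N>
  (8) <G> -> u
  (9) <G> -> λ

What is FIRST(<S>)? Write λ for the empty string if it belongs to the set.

{λ, q, s, u}

FIRST(<G>) = {λ, s, u}
FIRST(<S>) = {λ, q, s, u}  (via <N> u)
FIRST(<N>) = {λ, q, s, u}  (via <S> <N> <G>)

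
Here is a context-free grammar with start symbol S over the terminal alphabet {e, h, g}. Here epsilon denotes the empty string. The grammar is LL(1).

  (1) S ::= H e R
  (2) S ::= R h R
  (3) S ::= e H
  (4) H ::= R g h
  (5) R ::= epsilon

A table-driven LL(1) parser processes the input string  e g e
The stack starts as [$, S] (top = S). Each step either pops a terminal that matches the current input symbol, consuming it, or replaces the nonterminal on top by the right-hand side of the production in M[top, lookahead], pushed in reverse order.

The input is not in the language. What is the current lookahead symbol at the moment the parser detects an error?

e

     Stack    Input    Action
  1  $ S      e g e $  expand S ::= e H
  2  $ H e    e g e $  match e
  3  $ H      g e $    expand H ::= R g h
  4  $ h g R  g e $    expand R ::= epsilon
  5  $ h g    g e $    match g
  6  $ h      e $      error: top is terminal h but lookahead is e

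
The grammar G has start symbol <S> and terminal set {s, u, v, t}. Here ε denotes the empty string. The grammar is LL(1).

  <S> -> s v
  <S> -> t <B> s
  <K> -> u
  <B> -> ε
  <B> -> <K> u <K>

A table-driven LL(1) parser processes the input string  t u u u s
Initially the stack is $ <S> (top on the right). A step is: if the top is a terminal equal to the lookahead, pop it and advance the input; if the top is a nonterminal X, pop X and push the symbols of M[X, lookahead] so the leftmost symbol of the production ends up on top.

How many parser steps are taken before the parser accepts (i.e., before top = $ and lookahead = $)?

step 1: stack=$ <S>  input=t u u u s $  — expand <S> -> t <B> s
step 2: stack=$ s <B> t  input=t u u u s $  — match t
step 3: stack=$ s <B>  input=u u u s $  — expand <B> -> <K> u <K>
step 4: stack=$ s <K> u <K>  input=u u u s $  — expand <K> -> u
step 5: stack=$ s <K> u u  input=u u u s $  — match u
step 6: stack=$ s <K> u  input=u u s $  — match u
step 7: stack=$ s <K>  input=u s $  — expand <K> -> u
step 8: stack=$ s u  input=u s $  — match u
step 9: stack=$ s  input=s $  — match s
Accept reached after 9 steps.

9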